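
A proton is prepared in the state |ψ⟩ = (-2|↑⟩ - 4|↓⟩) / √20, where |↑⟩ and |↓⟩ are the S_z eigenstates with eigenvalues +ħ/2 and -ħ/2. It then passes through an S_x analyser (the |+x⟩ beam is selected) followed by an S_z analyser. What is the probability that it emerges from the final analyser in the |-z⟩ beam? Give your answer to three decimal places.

0.450

First analyser (S_x): P(|+x⟩) = |⟨+x|ψ⟩|² = 36/40.
After stage 1 the state is |+x⟩; P(|-z⟩) = |⟨-z|+x⟩|² = 1/2.
Joint probability = 36/40 × 1/2 = 0.450.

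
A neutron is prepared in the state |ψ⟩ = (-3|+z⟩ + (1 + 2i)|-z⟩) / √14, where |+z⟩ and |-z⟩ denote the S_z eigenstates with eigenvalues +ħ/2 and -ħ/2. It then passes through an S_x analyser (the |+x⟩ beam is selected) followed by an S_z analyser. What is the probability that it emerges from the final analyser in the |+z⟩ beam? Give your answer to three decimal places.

0.143

First analyser (S_x): P(|+x⟩) = |⟨+x|ψ⟩|² = 8/28.
After stage 1 the state is |+x⟩; P(|+z⟩) = |⟨+z|+x⟩|² = 1/2.
Joint probability = 8/28 × 1/2 = 0.143.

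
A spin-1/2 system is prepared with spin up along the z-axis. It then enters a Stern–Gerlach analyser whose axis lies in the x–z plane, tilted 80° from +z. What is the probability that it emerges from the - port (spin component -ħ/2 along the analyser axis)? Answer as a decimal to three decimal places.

For spin-½, the probability of finding spin-up along an axis at angle θ to the initial spin direction is cos²(θ/2); spin-down is sin²(θ/2).
θ = 80°, so P = sin²(40°) ≈ 0.413.

0.413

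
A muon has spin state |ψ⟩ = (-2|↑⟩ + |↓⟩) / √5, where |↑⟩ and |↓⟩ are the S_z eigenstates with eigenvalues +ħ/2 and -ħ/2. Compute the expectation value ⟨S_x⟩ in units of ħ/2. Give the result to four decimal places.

-0.8000

⟨σ_x⟩ = 2 Re(a* b)/(|a|²+|b|²) with a = -2, b = 1.
a* b = -2, so ⟨σ_x⟩ = -4/5.
⟨S_x⟩ = (ħ/2)·⟨σ_x⟩.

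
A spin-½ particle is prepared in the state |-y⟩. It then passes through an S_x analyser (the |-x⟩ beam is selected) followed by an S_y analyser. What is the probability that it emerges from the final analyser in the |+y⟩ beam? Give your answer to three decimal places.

0.250

First analyser (S_x): from |-y⟩, P(|-x⟩) = 1/2.
After stage 1 the state is |-x⟩; P(|+y⟩) = |⟨+y|-x⟩|² = 1/2.
Joint probability = 1/2 × 1/2 = 0.250.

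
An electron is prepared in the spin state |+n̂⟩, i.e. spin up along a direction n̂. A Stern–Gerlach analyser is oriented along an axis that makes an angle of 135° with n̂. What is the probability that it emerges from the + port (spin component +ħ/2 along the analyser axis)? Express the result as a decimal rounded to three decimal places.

For spin-½, the probability of finding spin-up along an axis at angle θ to the initial spin direction is cos²(θ/2); spin-down is sin²(θ/2).
θ = 135°, so P = cos²(67.5°) ≈ 0.146.

0.146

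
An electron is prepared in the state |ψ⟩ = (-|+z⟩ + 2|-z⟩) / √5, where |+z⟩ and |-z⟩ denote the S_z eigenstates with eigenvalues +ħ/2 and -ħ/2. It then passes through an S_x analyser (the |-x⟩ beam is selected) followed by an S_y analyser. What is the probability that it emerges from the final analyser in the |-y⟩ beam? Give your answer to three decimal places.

First analyser (S_x): P(|-x⟩) = |⟨-x|ψ⟩|² = 9/10.
After stage 1 the state is |-x⟩; P(|-y⟩) = |⟨-y|-x⟩|² = 1/2.
Joint probability = 9/10 × 1/2 = 0.450.

0.450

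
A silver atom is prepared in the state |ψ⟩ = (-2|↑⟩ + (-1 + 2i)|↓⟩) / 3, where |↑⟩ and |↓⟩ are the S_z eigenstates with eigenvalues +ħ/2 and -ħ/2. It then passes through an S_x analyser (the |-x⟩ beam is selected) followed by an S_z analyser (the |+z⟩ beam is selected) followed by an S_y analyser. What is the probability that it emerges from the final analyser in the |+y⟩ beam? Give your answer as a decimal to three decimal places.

First analyser (S_x): P(|-x⟩) = |⟨-x|ψ⟩|² = 5/18.
After stage 1 the state is |-x⟩; P(|+z⟩) = |⟨+z|-x⟩|² = 1/2.
After stage 2 the state is |+z⟩; P(|+y⟩) = |⟨+y|+z⟩|² = 1/2.
Joint probability = 5/18 × 1/2 × 1/2 = 0.069.

0.069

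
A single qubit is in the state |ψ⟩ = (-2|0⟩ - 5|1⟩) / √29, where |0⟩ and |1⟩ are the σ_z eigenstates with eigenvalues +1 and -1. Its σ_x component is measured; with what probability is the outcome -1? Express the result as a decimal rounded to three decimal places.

0.155

|-x⟩ = (|0⟩ - |1⟩)/√2, so ⟨-x|ψ⟩ = (3) / (√2·√29).
P = |3|² / 58 = 9/58.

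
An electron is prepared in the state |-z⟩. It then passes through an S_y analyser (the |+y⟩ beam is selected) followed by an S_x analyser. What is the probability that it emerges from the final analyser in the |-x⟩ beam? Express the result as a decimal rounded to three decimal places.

First analyser (S_y): from |-z⟩, P(|+y⟩) = 1/2.
After stage 1 the state is |+y⟩; P(|-x⟩) = |⟨-x|+y⟩|² = 1/2.
Joint probability = 1/2 × 1/2 = 0.250.

0.250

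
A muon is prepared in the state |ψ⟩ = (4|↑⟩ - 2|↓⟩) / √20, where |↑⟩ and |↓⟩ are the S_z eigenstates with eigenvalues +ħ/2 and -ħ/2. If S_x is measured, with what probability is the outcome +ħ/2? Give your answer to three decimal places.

|+x⟩ = (|↑⟩ + |↓⟩)/√2, so ⟨+x|ψ⟩ = (2) / (√2·√20).
P = |2|² / 40 = 4/40.

0.100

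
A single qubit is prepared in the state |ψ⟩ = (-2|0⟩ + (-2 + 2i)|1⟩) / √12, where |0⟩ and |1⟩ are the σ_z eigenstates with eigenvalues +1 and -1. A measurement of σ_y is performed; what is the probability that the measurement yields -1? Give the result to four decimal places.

0.8333

|-y⟩ = (|0⟩ - i|1⟩)/√2, so ⟨-y|ψ⟩ = (-4 - 2i) / (√2·√12).
P = |-4 - 2i|² / 24 = 20/24.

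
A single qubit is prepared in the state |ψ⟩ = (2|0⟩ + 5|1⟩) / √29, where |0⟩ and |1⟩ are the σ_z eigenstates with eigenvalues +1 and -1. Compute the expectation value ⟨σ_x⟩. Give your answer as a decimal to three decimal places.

0.690

⟨σ_x⟩ = 2 Re(a* b)/(|a|²+|b|²) with a = 2, b = 5.
a* b = 10, so ⟨σ_x⟩ = 20/29.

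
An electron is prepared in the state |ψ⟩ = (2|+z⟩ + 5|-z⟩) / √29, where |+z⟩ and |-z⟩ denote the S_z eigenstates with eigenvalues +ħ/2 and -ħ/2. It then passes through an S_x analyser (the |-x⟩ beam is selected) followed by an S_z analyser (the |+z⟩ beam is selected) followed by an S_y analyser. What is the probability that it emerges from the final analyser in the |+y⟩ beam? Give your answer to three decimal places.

First analyser (S_x): P(|-x⟩) = |⟨-x|ψ⟩|² = 9/58.
After stage 1 the state is |-x⟩; P(|+z⟩) = |⟨+z|-x⟩|² = 1/2.
After stage 2 the state is |+z⟩; P(|+y⟩) = |⟨+y|+z⟩|² = 1/2.
Joint probability = 9/58 × 1/2 × 1/2 = 0.039.

0.039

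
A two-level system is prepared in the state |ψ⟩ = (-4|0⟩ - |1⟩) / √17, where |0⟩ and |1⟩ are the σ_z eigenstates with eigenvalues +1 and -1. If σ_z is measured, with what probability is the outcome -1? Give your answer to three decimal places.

0.059

The -1 outcome corresponds to |1⟩. Its amplitude in |ψ⟩ is -1/√17.
P = |-1|² / 17 = 1/17.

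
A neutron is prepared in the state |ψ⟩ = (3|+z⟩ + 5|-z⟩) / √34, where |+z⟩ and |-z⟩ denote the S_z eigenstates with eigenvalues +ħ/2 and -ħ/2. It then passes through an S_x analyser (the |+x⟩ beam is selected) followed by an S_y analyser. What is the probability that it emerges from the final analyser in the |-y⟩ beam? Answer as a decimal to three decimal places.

0.471

First analyser (S_x): P(|+x⟩) = |⟨+x|ψ⟩|² = 64/68.
After stage 1 the state is |+x⟩; P(|-y⟩) = |⟨-y|+x⟩|² = 1/2.
Joint probability = 64/68 × 1/2 = 0.471.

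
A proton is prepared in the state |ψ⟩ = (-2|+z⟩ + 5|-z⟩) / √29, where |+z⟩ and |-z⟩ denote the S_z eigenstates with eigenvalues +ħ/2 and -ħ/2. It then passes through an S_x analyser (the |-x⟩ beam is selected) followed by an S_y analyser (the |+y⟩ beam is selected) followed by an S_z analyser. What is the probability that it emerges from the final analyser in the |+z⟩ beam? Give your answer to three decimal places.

First analyser (S_x): P(|-x⟩) = |⟨-x|ψ⟩|² = 49/58.
After stage 1 the state is |-x⟩; P(|+y⟩) = |⟨+y|-x⟩|² = 1/2.
After stage 2 the state is |+y⟩; P(|+z⟩) = |⟨+z|+y⟩|² = 1/2.
Joint probability = 49/58 × 1/2 × 1/2 = 0.211.

0.211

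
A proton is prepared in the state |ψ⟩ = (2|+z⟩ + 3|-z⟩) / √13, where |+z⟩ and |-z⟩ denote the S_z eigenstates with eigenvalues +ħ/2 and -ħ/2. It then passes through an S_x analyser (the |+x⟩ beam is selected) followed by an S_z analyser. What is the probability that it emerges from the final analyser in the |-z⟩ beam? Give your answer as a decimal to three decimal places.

0.481

First analyser (S_x): P(|+x⟩) = |⟨+x|ψ⟩|² = 25/26.
After stage 1 the state is |+x⟩; P(|-z⟩) = |⟨-z|+x⟩|² = 1/2.
Joint probability = 25/26 × 1/2 = 0.481.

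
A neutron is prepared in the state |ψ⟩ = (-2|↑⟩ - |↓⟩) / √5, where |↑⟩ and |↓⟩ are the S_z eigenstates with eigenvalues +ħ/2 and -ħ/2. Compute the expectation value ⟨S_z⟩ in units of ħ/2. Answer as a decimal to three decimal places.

⟨σ_z⟩ = |a|² - |b|² divided by |a|²+|b|², with a, b the |↑⟩, |↓⟩ amplitudes.
= (4 - 1)/5 = 3/5.
⟨S_z⟩ = (ħ/2)·⟨σ_z⟩.

0.600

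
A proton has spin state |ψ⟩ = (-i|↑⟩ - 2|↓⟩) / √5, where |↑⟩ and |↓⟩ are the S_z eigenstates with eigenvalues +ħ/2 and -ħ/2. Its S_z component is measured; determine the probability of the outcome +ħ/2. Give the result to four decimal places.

The +ħ/2 outcome corresponds to |↑⟩. Its amplitude in |ψ⟩ is -i/√5.
P = |-i|² / 5 = 1/5.

0.2000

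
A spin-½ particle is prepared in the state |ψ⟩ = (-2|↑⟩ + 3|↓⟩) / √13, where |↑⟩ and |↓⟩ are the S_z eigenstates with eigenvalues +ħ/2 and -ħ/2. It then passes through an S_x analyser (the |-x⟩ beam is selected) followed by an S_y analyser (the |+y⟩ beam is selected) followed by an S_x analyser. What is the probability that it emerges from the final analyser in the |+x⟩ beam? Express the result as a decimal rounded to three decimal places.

First analyser (S_x): P(|-x⟩) = |⟨-x|ψ⟩|² = 25/26.
After stage 1 the state is |-x⟩; P(|+y⟩) = |⟨+y|-x⟩|² = 1/2.
After stage 2 the state is |+y⟩; P(|+x⟩) = |⟨+x|+y⟩|² = 1/2.
Joint probability = 25/26 × 1/2 × 1/2 = 0.240.

0.240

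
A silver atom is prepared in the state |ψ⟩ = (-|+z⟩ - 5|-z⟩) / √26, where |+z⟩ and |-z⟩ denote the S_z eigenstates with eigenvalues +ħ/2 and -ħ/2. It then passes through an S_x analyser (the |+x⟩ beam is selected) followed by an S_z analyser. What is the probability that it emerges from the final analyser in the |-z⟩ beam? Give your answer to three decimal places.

First analyser (S_x): P(|+x⟩) = |⟨+x|ψ⟩|² = 36/52.
After stage 1 the state is |+x⟩; P(|-z⟩) = |⟨-z|+x⟩|² = 1/2.
Joint probability = 36/52 × 1/2 = 0.346.

0.346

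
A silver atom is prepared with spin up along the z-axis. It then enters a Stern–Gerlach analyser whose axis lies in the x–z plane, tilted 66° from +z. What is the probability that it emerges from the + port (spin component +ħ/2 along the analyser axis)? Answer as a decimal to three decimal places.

For spin-½, the probability of finding spin-up along an axis at angle θ to the initial spin direction is cos²(θ/2); spin-down is sin²(θ/2).
θ = 66°, so P = cos²(33°) ≈ 0.703.

0.703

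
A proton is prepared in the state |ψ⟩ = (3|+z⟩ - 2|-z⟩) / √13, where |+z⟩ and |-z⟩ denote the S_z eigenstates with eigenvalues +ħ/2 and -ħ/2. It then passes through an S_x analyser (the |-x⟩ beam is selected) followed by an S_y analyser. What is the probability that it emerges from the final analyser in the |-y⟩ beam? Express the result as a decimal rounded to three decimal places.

0.481

First analyser (S_x): P(|-x⟩) = |⟨-x|ψ⟩|² = 25/26.
After stage 1 the state is |-x⟩; P(|-y⟩) = |⟨-y|-x⟩|² = 1/2.
Joint probability = 25/26 × 1/2 = 0.481.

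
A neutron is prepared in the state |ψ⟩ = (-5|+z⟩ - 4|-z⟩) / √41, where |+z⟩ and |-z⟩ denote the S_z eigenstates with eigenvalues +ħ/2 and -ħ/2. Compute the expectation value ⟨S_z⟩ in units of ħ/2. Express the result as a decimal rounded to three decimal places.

0.220

⟨σ_z⟩ = |a|² - |b|² divided by |a|²+|b|², with a, b the |+z⟩, |-z⟩ amplitudes.
= (25 - 16)/41 = 9/41.
⟨S_z⟩ = (ħ/2)·⟨σ_z⟩.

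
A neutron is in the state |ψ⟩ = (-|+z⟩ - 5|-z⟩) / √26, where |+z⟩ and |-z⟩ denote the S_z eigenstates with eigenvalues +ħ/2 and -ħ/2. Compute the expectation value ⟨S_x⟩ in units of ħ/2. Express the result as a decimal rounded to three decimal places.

0.385

⟨σ_x⟩ = 2 Re(a* b)/(|a|²+|b|²) with a = -1, b = -5.
a* b = 5, so ⟨σ_x⟩ = 10/26.
⟨S_x⟩ = (ħ/2)·⟨σ_x⟩.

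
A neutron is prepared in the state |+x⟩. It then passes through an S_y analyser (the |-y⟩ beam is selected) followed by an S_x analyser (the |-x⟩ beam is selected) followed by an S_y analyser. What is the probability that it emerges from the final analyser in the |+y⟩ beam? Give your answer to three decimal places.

0.125

First analyser (S_y): from |+x⟩, P(|-y⟩) = 1/2.
After stage 1 the state is |-y⟩; P(|-x⟩) = |⟨-x|-y⟩|² = 1/2.
After stage 2 the state is |-x⟩; P(|+y⟩) = |⟨+y|-x⟩|² = 1/2.
Joint probability = 1/2 × 1/2 × 1/2 = 0.125.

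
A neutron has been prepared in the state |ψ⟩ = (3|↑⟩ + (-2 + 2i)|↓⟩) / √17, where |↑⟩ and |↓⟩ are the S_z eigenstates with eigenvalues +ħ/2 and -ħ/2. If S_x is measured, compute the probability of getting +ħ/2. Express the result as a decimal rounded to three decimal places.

|+x⟩ = (|↑⟩ + |↓⟩)/√2, so ⟨+x|ψ⟩ = (1 + 2i) / (√2·√17).
P = |1 + 2i|² / 34 = 5/34.

0.147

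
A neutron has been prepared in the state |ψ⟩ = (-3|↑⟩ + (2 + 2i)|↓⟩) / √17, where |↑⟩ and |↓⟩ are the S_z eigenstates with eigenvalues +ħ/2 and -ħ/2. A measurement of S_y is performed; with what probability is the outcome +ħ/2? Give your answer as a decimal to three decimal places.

|+y⟩ = (|↑⟩ + i|↓⟩)/√2, so ⟨+y|ψ⟩ = (-1 - 2i) / (√2·√17).
P = |-1 - 2i|² / 34 = 5/34.

0.147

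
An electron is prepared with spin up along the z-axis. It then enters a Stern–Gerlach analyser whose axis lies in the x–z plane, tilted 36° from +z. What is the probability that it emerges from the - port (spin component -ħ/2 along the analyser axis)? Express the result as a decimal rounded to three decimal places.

0.095

For spin-½, the probability of finding spin-up along an axis at angle θ to the initial spin direction is cos²(θ/2); spin-down is sin²(θ/2).
θ = 36°, so P = sin²(18°) ≈ 0.095.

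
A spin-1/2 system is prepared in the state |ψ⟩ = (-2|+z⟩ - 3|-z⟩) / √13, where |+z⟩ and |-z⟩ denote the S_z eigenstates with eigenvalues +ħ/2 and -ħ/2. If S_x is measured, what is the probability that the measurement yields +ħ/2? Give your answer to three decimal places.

0.962

|+x⟩ = (|+z⟩ + |-z⟩)/√2, so ⟨+x|ψ⟩ = (-5) / (√2·√13).
P = |-5|² / 26 = 25/26.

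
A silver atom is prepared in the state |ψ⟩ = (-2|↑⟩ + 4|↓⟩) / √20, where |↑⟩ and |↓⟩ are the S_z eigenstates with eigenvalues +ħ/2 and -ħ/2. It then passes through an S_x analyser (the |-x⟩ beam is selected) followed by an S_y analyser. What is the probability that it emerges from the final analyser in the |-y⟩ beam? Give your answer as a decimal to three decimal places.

First analyser (S_x): P(|-x⟩) = |⟨-x|ψ⟩|² = 36/40.
After stage 1 the state is |-x⟩; P(|-y⟩) = |⟨-y|-x⟩|² = 1/2.
Joint probability = 36/40 × 1/2 = 0.450.

0.450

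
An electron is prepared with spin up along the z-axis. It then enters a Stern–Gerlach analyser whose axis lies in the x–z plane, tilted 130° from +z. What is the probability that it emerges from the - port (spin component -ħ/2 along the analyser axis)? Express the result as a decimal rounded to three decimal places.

0.821

For spin-½, the probability of finding spin-up along an axis at angle θ to the initial spin direction is cos²(θ/2); spin-down is sin²(θ/2).
θ = 130°, so P = sin²(65°) ≈ 0.821.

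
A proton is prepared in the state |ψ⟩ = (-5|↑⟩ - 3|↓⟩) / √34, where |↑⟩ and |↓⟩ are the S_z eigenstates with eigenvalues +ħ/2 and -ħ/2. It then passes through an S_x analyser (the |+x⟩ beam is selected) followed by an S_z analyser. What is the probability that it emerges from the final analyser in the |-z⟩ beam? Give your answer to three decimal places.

0.471

First analyser (S_x): P(|+x⟩) = |⟨+x|ψ⟩|² = 64/68.
After stage 1 the state is |+x⟩; P(|-z⟩) = |⟨-z|+x⟩|² = 1/2.
Joint probability = 64/68 × 1/2 = 0.471.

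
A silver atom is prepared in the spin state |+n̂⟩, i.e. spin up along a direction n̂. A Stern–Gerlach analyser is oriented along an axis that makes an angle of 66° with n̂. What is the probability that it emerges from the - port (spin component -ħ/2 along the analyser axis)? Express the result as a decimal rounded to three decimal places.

For spin-½, the probability of finding spin-up along an axis at angle θ to the initial spin direction is cos²(θ/2); spin-down is sin²(θ/2).
θ = 66°, so P = sin²(33°) ≈ 0.297.

0.297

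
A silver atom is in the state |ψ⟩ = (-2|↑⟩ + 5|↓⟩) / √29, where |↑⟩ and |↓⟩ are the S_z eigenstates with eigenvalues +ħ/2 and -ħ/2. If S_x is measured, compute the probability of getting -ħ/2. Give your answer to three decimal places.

0.845

|-x⟩ = (|↑⟩ - |↓⟩)/√2, so ⟨-x|ψ⟩ = (-7) / (√2·√29).
P = |-7|² / 58 = 49/58.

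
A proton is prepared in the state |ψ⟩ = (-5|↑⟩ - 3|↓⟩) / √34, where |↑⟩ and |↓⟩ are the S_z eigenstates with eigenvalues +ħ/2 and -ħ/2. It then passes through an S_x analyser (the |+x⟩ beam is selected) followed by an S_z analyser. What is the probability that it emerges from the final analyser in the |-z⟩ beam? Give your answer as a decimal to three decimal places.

0.471

First analyser (S_x): P(|+x⟩) = |⟨+x|ψ⟩|² = 64/68.
After stage 1 the state is |+x⟩; P(|-z⟩) = |⟨-z|+x⟩|² = 1/2.
Joint probability = 64/68 × 1/2 = 0.471.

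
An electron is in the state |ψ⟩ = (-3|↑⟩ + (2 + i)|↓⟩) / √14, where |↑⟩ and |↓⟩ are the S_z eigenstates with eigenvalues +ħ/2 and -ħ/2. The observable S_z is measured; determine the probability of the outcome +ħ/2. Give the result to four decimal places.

The +ħ/2 outcome corresponds to |↑⟩. Its amplitude in |ψ⟩ is -3/√14.
P = |-3|² / 14 = 9/14.

0.6429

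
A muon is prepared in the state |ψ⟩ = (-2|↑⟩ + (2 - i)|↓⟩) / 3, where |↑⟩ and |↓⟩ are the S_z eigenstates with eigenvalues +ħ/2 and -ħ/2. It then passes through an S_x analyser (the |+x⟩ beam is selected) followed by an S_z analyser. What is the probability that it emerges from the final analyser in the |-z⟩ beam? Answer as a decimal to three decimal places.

First analyser (S_x): P(|+x⟩) = |⟨+x|ψ⟩|² = 1/18.
After stage 1 the state is |+x⟩; P(|-z⟩) = |⟨-z|+x⟩|² = 1/2.
Joint probability = 1/18 × 1/2 = 0.028.

0.028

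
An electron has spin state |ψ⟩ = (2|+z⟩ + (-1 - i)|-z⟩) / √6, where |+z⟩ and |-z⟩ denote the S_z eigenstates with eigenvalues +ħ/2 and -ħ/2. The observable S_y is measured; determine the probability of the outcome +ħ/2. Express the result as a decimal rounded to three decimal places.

0.167

|+y⟩ = (|+z⟩ + i|-z⟩)/√2, so ⟨+y|ψ⟩ = (1 + i) / (√2·√6).
P = |1 + i|² / 12 = 2/12.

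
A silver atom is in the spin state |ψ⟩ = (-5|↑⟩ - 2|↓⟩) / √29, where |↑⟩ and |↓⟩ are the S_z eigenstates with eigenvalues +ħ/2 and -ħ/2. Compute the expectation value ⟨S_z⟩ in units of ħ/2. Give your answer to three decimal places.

⟨σ_z⟩ = |a|² - |b|² divided by |a|²+|b|², with a, b the |↑⟩, |↓⟩ amplitudes.
= (25 - 4)/29 = 21/29.
⟨S_z⟩ = (ħ/2)·⟨σ_z⟩.

0.724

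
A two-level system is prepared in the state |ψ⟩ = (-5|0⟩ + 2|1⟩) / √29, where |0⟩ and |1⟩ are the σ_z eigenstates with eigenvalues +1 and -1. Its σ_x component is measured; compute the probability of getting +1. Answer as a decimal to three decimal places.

|+x⟩ = (|0⟩ + |1⟩)/√2, so ⟨+x|ψ⟩ = (-3) / (√2·√29).
P = |-3|² / 58 = 9/58.

0.155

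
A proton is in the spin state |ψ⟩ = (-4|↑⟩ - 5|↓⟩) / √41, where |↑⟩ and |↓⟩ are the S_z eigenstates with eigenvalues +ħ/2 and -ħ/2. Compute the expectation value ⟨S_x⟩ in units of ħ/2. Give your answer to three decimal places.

0.976

⟨σ_x⟩ = 2 Re(a* b)/(|a|²+|b|²) with a = -4, b = -5.
a* b = 20, so ⟨σ_x⟩ = 40/41.
⟨S_x⟩ = (ħ/2)·⟨σ_x⟩.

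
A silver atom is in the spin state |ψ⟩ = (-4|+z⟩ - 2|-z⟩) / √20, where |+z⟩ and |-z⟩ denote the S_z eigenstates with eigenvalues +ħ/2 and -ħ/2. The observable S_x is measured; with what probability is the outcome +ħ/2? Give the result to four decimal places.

0.9000

|+x⟩ = (|+z⟩ + |-z⟩)/√2, so ⟨+x|ψ⟩ = (-6) / (√2·√20).
P = |-6|² / 40 = 36/40.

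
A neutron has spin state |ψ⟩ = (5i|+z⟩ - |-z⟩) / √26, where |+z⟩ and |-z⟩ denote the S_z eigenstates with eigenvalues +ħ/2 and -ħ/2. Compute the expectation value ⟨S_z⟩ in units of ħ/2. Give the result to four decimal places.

⟨σ_z⟩ = |a|² - |b|² divided by |a|²+|b|², with a, b the |+z⟩, |-z⟩ amplitudes.
= (25 - 1)/26 = 24/26.
⟨S_z⟩ = (ħ/2)·⟨σ_z⟩.

0.9231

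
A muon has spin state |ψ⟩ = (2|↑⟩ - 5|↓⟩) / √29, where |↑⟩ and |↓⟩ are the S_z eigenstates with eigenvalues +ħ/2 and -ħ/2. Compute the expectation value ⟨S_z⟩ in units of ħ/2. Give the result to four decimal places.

⟨σ_z⟩ = |a|² - |b|² divided by |a|²+|b|², with a, b the |↑⟩, |↓⟩ amplitudes.
= (4 - 25)/29 = -21/29.
⟨S_z⟩ = (ħ/2)·⟨σ_z⟩.

-0.7241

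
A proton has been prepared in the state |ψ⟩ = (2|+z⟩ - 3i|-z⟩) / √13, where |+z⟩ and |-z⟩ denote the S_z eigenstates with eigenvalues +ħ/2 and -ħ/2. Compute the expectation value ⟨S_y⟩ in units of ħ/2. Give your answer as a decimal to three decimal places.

-0.923

⟨σ_y⟩ = 2 Im(a* b)/(|a|²+|b|²) with a = 2, b = -3i.
a* b = -6i, so ⟨σ_y⟩ = -12/13.
⟨S_y⟩ = (ħ/2)·⟨σ_y⟩.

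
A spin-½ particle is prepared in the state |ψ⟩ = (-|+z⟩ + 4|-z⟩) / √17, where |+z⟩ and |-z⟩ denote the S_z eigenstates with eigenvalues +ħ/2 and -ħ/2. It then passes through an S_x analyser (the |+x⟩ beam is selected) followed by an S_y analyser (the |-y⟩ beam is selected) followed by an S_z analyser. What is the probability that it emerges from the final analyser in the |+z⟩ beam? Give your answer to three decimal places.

0.066

First analyser (S_x): P(|+x⟩) = |⟨+x|ψ⟩|² = 9/34.
After stage 1 the state is |+x⟩; P(|-y⟩) = |⟨-y|+x⟩|² = 1/2.
After stage 2 the state is |-y⟩; P(|+z⟩) = |⟨+z|-y⟩|² = 1/2.
Joint probability = 9/34 × 1/2 × 1/2 = 0.066.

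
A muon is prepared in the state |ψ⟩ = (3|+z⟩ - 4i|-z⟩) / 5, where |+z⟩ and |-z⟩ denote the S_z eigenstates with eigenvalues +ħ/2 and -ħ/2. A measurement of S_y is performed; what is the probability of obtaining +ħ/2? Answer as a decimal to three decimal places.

0.020

|+y⟩ = (|+z⟩ + i|-z⟩)/√2, so ⟨+y|ψ⟩ = (-1) / (√2·5).
P = |-1|² / 50 = 1/50.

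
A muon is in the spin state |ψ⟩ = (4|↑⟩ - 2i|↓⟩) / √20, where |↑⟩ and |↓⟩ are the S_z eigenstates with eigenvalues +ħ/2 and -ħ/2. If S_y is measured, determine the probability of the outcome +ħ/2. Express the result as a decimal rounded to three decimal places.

|+y⟩ = (|↑⟩ + i|↓⟩)/√2, so ⟨+y|ψ⟩ = (2) / (√2·√20).
P = |2|² / 40 = 4/40.

0.100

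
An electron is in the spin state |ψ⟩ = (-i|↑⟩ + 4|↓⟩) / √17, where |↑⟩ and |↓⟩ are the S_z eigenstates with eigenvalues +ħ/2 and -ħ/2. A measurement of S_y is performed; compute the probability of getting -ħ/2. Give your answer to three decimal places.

0.265

|-y⟩ = (|↑⟩ - i|↓⟩)/√2, so ⟨-y|ψ⟩ = (3i) / (√2·√17).
P = |3i|² / 34 = 9/34.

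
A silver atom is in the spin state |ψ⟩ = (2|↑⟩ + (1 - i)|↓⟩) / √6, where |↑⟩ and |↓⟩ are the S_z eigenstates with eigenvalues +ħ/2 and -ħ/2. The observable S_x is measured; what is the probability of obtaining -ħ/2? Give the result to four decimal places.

|-x⟩ = (|↑⟩ - |↓⟩)/√2, so ⟨-x|ψ⟩ = (1 + i) / (√2·√6).
P = |1 + i|² / 12 = 2/12.

0.1667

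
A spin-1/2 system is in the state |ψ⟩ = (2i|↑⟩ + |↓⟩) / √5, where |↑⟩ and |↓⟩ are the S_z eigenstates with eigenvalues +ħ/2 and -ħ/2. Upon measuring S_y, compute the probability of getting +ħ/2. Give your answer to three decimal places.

0.100

|+y⟩ = (|↑⟩ + i|↓⟩)/√2, so ⟨+y|ψ⟩ = (i) / (√2·√5).
P = |i|² / 10 = 1/10.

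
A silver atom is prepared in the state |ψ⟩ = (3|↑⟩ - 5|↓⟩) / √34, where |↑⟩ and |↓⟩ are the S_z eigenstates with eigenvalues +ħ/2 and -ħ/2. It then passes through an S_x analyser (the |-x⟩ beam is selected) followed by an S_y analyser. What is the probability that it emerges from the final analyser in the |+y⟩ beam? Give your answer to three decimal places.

First analyser (S_x): P(|-x⟩) = |⟨-x|ψ⟩|² = 64/68.
After stage 1 the state is |-x⟩; P(|+y⟩) = |⟨+y|-x⟩|² = 1/2.
Joint probability = 64/68 × 1/2 = 0.471.

0.471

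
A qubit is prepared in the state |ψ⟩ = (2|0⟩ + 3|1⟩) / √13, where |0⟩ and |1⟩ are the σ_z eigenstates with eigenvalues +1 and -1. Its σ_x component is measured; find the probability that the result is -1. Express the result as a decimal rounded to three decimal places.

|-x⟩ = (|0⟩ - |1⟩)/√2, so ⟨-x|ψ⟩ = (-1) / (√2·√13).
P = |-1|² / 26 = 1/26.

0.038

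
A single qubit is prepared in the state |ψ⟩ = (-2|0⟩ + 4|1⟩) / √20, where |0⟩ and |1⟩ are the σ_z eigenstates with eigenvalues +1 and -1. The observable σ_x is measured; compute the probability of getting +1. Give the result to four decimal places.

0.1000

|+x⟩ = (|0⟩ + |1⟩)/√2, so ⟨+x|ψ⟩ = (2) / (√2·√20).
P = |2|² / 40 = 4/40.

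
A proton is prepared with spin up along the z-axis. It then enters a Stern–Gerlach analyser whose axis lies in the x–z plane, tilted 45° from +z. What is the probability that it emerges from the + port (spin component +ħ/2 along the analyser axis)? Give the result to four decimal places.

For spin-½, the probability of finding spin-up along an axis at angle θ to the initial spin direction is cos²(θ/2); spin-down is sin²(θ/2).
θ = 45°, so P = cos²(22.5°) ≈ 0.8536.

0.8536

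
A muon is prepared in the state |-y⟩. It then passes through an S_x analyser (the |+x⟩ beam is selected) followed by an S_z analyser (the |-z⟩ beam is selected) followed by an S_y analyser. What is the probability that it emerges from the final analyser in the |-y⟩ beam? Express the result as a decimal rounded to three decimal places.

First analyser (S_x): from |-y⟩, P(|+x⟩) = 1/2.
After stage 1 the state is |+x⟩; P(|-z⟩) = |⟨-z|+x⟩|² = 1/2.
After stage 2 the state is |-z⟩; P(|-y⟩) = |⟨-y|-z⟩|² = 1/2.
Joint probability = 1/2 × 1/2 × 1/2 = 0.125.

0.125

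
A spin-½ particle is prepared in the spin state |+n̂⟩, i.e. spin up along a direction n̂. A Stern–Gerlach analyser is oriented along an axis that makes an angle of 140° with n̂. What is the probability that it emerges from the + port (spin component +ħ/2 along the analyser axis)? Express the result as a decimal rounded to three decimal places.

For spin-½, the probability of finding spin-up along an axis at angle θ to the initial spin direction is cos²(θ/2); spin-down is sin²(θ/2).
θ = 140°, so P = cos²(70°) ≈ 0.117.

0.117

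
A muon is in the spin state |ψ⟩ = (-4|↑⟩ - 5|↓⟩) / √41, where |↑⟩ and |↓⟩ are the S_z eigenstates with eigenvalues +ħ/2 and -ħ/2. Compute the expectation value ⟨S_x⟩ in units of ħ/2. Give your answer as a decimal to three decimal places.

⟨σ_x⟩ = 2 Re(a* b)/(|a|²+|b|²) with a = -4, b = -5.
a* b = 20, so ⟨σ_x⟩ = 40/41.
⟨S_x⟩ = (ħ/2)·⟨σ_x⟩.

0.976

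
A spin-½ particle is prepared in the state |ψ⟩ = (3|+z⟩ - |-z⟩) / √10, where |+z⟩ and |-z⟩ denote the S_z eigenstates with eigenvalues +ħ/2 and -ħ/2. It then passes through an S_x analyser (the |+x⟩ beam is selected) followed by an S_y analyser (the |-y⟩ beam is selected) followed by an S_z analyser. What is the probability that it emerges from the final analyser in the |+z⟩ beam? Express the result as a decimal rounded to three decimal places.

0.050

First analyser (S_x): P(|+x⟩) = |⟨+x|ψ⟩|² = 4/20.
After stage 1 the state is |+x⟩; P(|-y⟩) = |⟨-y|+x⟩|² = 1/2.
After stage 2 the state is |-y⟩; P(|+z⟩) = |⟨+z|-y⟩|² = 1/2.
Joint probability = 4/20 × 1/2 × 1/2 = 0.050.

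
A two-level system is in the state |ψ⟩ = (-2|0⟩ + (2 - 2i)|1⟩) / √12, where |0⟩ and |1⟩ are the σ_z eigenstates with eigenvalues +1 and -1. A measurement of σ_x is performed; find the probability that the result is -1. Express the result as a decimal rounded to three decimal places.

0.833

|-x⟩ = (|0⟩ - |1⟩)/√2, so ⟨-x|ψ⟩ = (-4 + 2i) / (√2·√12).
P = |-4 + 2i|² / 24 = 20/24.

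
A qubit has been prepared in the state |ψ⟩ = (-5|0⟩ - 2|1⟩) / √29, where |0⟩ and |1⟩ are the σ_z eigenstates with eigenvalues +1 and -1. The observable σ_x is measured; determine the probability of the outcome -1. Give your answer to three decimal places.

0.155

|-x⟩ = (|0⟩ - |1⟩)/√2, so ⟨-x|ψ⟩ = (-3) / (√2·√29).
P = |-3|² / 58 = 9/58.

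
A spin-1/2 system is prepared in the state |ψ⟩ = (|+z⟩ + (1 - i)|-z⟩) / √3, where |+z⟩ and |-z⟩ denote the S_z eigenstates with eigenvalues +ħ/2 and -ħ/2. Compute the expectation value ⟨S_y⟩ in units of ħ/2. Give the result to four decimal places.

⟨σ_y⟩ = 2 Im(a* b)/(|a|²+|b|²) with a = 1, b = (1 - i).
a* b = (1 - i), so ⟨σ_y⟩ = -2/3.
⟨S_y⟩ = (ħ/2)·⟨σ_y⟩.

-0.6667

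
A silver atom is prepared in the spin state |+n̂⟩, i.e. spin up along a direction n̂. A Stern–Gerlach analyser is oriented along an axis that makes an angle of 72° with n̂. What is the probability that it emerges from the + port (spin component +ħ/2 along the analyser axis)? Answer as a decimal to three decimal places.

0.655

For spin-½, the probability of finding spin-up along an axis at angle θ to the initial spin direction is cos²(θ/2); spin-down is sin²(θ/2).
θ = 72°, so P = cos²(36°) ≈ 0.655.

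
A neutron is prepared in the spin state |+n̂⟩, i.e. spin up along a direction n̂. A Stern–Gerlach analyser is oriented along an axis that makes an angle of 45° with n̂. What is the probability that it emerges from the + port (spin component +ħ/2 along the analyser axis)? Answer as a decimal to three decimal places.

For spin-½, the probability of finding spin-up along an axis at angle θ to the initial spin direction is cos²(θ/2); spin-down is sin²(θ/2).
θ = 45°, so P = cos²(22.5°) ≈ 0.854.

0.854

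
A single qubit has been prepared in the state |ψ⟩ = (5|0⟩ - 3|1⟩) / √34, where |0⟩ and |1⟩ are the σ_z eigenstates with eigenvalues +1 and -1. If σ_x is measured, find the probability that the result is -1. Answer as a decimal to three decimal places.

0.941

|-x⟩ = (|0⟩ - |1⟩)/√2, so ⟨-x|ψ⟩ = (8) / (√2·√34).
P = |8|² / 68 = 64/68.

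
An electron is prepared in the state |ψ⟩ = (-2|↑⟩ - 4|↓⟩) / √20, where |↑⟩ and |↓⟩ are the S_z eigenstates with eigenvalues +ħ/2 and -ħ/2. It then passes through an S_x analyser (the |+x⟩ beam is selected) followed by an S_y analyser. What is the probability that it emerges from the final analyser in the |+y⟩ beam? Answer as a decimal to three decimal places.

0.450

First analyser (S_x): P(|+x⟩) = |⟨+x|ψ⟩|² = 36/40.
After stage 1 the state is |+x⟩; P(|+y⟩) = |⟨+y|+x⟩|² = 1/2.
Joint probability = 36/40 × 1/2 = 0.450.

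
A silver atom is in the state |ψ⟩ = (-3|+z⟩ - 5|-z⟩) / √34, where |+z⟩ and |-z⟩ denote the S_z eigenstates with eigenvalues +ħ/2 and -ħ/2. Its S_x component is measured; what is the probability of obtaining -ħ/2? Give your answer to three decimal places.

0.059

|-x⟩ = (|+z⟩ - |-z⟩)/√2, so ⟨-x|ψ⟩ = (2) / (√2·√34).
P = |2|² / 68 = 4/68.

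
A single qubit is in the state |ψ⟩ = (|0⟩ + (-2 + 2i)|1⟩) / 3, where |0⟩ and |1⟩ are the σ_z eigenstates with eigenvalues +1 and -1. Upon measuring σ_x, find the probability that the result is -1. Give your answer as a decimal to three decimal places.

|-x⟩ = (|0⟩ - |1⟩)/√2, so ⟨-x|ψ⟩ = (3 - 2i) / (√2·3).
P = |3 - 2i|² / 18 = 13/18.

0.722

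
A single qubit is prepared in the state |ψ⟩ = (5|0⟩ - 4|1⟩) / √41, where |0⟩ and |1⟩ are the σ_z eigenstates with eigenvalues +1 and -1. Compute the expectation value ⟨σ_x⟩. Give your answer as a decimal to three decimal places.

⟨σ_x⟩ = 2 Re(a* b)/(|a|²+|b|²) with a = 5, b = -4.
a* b = -20, so ⟨σ_x⟩ = -40/41.

-0.976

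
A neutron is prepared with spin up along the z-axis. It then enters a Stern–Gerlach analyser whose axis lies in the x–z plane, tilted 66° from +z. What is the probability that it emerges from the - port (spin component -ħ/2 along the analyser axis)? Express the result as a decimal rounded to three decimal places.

0.297

For spin-½, the probability of finding spin-up along an axis at angle θ to the initial spin direction is cos²(θ/2); spin-down is sin²(θ/2).
θ = 66°, so P = sin²(33°) ≈ 0.297.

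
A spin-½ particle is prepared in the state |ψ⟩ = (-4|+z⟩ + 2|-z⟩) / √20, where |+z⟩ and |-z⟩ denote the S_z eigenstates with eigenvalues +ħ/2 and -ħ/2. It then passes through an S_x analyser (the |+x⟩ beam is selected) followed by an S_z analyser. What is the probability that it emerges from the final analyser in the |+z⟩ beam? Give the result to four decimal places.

0.0500

First analyser (S_x): P(|+x⟩) = |⟨+x|ψ⟩|² = 4/40.
After stage 1 the state is |+x⟩; P(|+z⟩) = |⟨+z|+x⟩|² = 1/2.
Joint probability = 4/40 × 1/2 = 0.0500.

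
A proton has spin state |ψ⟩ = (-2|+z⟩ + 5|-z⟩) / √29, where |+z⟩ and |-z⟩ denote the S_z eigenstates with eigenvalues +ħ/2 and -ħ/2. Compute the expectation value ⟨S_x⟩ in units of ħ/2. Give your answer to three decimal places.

⟨σ_x⟩ = 2 Re(a* b)/(|a|²+|b|²) with a = -2, b = 5.
a* b = -10, so ⟨σ_x⟩ = -20/29.
⟨S_x⟩ = (ħ/2)·⟨σ_x⟩.

-0.690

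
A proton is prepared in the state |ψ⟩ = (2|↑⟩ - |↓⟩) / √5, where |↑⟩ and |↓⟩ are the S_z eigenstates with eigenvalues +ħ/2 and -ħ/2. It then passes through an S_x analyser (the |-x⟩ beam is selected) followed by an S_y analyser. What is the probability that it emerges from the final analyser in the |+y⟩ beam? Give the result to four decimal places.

0.4500

First analyser (S_x): P(|-x⟩) = |⟨-x|ψ⟩|² = 9/10.
After stage 1 the state is |-x⟩; P(|+y⟩) = |⟨+y|-x⟩|² = 1/2.
Joint probability = 9/10 × 1/2 = 0.4500.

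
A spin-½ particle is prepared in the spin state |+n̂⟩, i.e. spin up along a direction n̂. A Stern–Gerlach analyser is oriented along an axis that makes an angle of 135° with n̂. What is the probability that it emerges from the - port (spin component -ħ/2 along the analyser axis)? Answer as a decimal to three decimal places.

For spin-½, the probability of finding spin-up along an axis at angle θ to the initial spin direction is cos²(θ/2); spin-down is sin²(θ/2).
θ = 135°, so P = sin²(67.5°) ≈ 0.854.

0.854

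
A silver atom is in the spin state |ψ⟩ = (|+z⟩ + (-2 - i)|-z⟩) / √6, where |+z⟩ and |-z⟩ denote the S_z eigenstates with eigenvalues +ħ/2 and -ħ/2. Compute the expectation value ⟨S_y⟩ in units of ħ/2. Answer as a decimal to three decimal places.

⟨σ_y⟩ = 2 Im(a* b)/(|a|²+|b|²) with a = 1, b = (-2 - i).
a* b = (-2 - i), so ⟨σ_y⟩ = -2/6.
⟨S_y⟩ = (ħ/2)·⟨σ_y⟩.

-0.333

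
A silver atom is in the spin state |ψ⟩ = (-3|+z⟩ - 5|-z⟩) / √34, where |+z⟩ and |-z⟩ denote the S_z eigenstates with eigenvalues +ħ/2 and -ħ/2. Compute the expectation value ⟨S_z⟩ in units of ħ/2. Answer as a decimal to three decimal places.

⟨σ_z⟩ = |a|² - |b|² divided by |a|²+|b|², with a, b the |+z⟩, |-z⟩ amplitudes.
= (9 - 25)/34 = -16/34.
⟨S_z⟩ = (ħ/2)·⟨σ_z⟩.

-0.471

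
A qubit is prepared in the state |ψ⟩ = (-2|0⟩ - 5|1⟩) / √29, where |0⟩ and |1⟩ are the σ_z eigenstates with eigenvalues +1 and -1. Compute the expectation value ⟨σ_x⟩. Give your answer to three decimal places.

0.690

⟨σ_x⟩ = 2 Re(a* b)/(|a|²+|b|²) with a = -2, b = -5.
a* b = 10, so ⟨σ_x⟩ = 20/29.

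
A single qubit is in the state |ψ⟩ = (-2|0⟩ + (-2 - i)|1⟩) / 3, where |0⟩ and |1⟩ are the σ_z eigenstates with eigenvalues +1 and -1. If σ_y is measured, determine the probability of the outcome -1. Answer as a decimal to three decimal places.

0.278

|-y⟩ = (|0⟩ - i|1⟩)/√2, so ⟨-y|ψ⟩ = (-1 - 2i) / (√2·3).
P = |-1 - 2i|² / 18 = 5/18.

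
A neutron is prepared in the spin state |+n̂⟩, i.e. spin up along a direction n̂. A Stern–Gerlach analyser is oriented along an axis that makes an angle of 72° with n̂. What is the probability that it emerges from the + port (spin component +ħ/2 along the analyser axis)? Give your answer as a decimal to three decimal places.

For spin-½, the probability of finding spin-up along an axis at angle θ to the initial spin direction is cos²(θ/2); spin-down is sin²(θ/2).
θ = 72°, so P = cos²(36°) ≈ 0.655.

0.655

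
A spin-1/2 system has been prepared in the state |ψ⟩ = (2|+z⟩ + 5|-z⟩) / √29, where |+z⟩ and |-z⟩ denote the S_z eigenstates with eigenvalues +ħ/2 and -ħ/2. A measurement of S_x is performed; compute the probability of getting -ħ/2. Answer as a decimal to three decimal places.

|-x⟩ = (|+z⟩ - |-z⟩)/√2, so ⟨-x|ψ⟩ = (-3) / (√2·√29).
P = |-3|² / 58 = 9/58.

0.155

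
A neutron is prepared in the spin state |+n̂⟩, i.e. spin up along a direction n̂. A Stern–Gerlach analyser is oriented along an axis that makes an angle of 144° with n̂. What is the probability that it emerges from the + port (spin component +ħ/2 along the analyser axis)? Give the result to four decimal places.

0.0955

For spin-½, the probability of finding spin-up along an axis at angle θ to the initial spin direction is cos²(θ/2); spin-down is sin²(θ/2).
θ = 144°, so P = cos²(72°) ≈ 0.0955.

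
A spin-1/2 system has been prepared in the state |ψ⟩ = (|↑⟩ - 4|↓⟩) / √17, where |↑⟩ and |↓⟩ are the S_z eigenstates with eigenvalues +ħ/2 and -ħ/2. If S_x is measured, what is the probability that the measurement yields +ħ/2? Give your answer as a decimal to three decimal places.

0.265

|+x⟩ = (|↑⟩ + |↓⟩)/√2, so ⟨+x|ψ⟩ = (-3) / (√2·√17).
P = |-3|² / 34 = 9/34.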